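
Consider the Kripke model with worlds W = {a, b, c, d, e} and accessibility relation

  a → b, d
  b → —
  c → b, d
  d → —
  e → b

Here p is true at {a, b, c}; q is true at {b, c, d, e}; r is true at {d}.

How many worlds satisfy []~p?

2

a: successors {b, d}; ~p there: b:F, d:T. ✗
b: no successors, so []~p holds vacuously. ✓
c: successors {b, d}; ~p there: b:F, d:T. ✗
d: no successors, so []~p holds vacuously. ✓
e: successors {b}; ~p there: b:F. ✗
Satisfying worlds: {b, d}.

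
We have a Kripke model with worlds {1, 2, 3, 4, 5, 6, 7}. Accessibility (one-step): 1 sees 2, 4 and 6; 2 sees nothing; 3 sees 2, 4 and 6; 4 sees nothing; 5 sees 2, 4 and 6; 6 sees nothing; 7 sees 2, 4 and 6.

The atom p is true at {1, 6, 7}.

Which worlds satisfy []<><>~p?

1: successors {2, 4, 6}; <><>~p there: 2:F, 4:F, 6:F. ✗
2: no successors, so []<><>~p holds vacuously. ✓
3: successors {2, 4, 6}; <><>~p there: 2:F, 4:F, 6:F. ✗
4: no successors, so []<><>~p holds vacuously. ✓
5: successors {2, 4, 6}; <><>~p there: 2:F, 4:F, 6:F. ✗
6: no successors, so []<><>~p holds vacuously. ✓
7: successors {2, 4, 6}; <><>~p there: 2:F, 4:F, 6:F. ✗

{2, 4, 6}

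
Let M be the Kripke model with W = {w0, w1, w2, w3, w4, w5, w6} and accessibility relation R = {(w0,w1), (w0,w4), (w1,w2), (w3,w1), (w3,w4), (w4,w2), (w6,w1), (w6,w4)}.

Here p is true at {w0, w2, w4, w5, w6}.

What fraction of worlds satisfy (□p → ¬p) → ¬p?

w0: □p → ¬p is T, ¬p is F. ✗
w1: □p → ¬p is T, ¬p is T. ✓
w2: □p → ¬p is F, ¬p is F. ✓
w3: □p → ¬p is T, ¬p is T. ✓
w4: □p → ¬p is F, ¬p is F. ✓
w5: □p → ¬p is F, ¬p is F. ✓
w6: □p → ¬p is T, ¬p is F. ✗
That's 5 of 7 worlds, so 5/7.

5/7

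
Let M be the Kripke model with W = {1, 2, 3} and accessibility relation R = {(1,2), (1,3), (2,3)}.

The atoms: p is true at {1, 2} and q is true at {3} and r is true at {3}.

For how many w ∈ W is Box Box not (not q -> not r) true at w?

2

1: successors {2, 3}; Box not (not q -> not r) there: 2:F, 3:T. ✗
2: successors {3}; Box not (not q -> not r) there: 3:T. ✓
3: no successors, so Box Box not (not q -> not r) holds vacuously. ✓
Satisfying worlds: {2, 3}.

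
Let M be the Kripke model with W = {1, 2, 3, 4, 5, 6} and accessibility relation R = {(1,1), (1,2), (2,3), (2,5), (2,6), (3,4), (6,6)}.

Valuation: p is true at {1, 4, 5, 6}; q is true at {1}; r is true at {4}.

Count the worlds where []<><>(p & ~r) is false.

1: successors {1, 2}; <><>(p & ~r) there: 1:T, 2:T. ✓
2: successors {3, 5, 6}; <><>(p & ~r) there: 3:F, 5:F, 6:T. ✗
3: successors {4}; <><>(p & ~r) there: 4:F. ✗
4: no successors, so []<><>(p & ~r) holds vacuously. ✓
5: no successors, so []<><>(p & ~r) holds vacuously. ✓
6: successors {6}; <><>(p & ~r) there: 6:T. ✓
Satisfying worlds: {1, 4, 5, 6}.
So []<><>(p & ~r) fails at the other 2 worlds.

2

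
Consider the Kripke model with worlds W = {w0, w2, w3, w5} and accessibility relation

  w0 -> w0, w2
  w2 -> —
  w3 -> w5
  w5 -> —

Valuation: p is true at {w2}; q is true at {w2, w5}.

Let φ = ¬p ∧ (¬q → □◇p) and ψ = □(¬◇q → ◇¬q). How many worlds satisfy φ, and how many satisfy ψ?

For ¬p ∧ (¬q → □◇p):
w0: ¬p is T, ¬q → □◇p is F. ✗
w2: ¬p is F, ¬q → □◇p is T. ✗
w3: ¬p is T, ¬q → □◇p is F. ✗
w5: ¬p is T, ¬q → □◇p is T. ✓
— 1 world.
For □(¬◇q → ◇¬q):
w0: successors {w0, w2}; ¬◇q → ◇¬q there: w0:T, w2:F. ✗
w2: no successors, so □(¬◇q → ◇¬q) holds vacuously. ✓
w3: successors {w5}; ¬◇q → ◇¬q there: w5:F. ✗
w5: no successors, so □(¬◇q → ◇¬q) holds vacuously. ✓
— 2 worlds.

1 and 2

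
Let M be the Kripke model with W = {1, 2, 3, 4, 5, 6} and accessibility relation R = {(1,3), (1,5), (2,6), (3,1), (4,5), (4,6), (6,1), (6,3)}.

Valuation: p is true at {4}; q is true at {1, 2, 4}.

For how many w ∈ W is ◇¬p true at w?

5

1: successors {3, 5}; ¬p there: 3:T, 5:T. ✓
2: successors {6}; ¬p there: 6:T. ✓
3: successors {1}; ¬p there: 1:T. ✓
4: successors {5, 6}; ¬p there: 5:T, 6:T. ✓
5: no successors, so ◇¬p fails. ✗
6: successors {1, 3}; ¬p there: 1:T, 3:T. ✓
Satisfying worlds: {1, 2, 3, 4, 6}.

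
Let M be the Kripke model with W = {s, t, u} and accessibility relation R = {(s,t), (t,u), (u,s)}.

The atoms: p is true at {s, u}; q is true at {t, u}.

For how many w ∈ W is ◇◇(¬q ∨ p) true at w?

s: successors {t}; ◇(¬q ∨ p) there: t:T. ✓
t: successors {u}; ◇(¬q ∨ p) there: u:T. ✓
u: successors {s}; ◇(¬q ∨ p) there: s:F. ✗
Satisfying worlds: {s, t}.

2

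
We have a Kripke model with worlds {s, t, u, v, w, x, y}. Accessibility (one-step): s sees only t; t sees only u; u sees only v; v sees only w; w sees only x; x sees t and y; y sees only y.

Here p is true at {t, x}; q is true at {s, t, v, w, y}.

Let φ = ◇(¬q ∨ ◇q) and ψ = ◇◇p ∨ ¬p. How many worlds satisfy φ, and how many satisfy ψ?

5 and 5

For ◇(¬q ∨ ◇q):
s: successors {t}; ¬q ∨ ◇q there: t:F. ✗
t: successors {u}; ¬q ∨ ◇q there: u:T. ✓
u: successors {v}; ¬q ∨ ◇q there: v:T. ✓
v: successors {w}; ¬q ∨ ◇q there: w:F. ✗
w: successors {x}; ¬q ∨ ◇q there: x:T. ✓
x: successors {t, y}; ¬q ∨ ◇q there: t:F, y:T. ✓
y: successors {y}; ¬q ∨ ◇q there: y:T. ✓
— 5 worlds.
For ◇◇p ∨ ¬p:
s: ◇◇p is F, ¬p is T. ✓
t: ◇◇p is F, ¬p is F. ✗
u: ◇◇p is F, ¬p is T. ✓
v: ◇◇p is T, ¬p is T. ✓
w: ◇◇p is T, ¬p is T. ✓
x: ◇◇p is F, ¬p is F. ✗
y: ◇◇p is F, ¬p is T. ✓
— 5 worlds.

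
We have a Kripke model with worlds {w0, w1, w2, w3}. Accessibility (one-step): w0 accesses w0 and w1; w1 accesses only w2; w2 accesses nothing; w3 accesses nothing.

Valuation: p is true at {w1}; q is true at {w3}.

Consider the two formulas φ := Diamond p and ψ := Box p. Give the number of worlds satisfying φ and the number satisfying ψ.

1 and 2

For Diamond p:
w0: successors {w0, w1}; p there: w0:F, w1:T. ✓
w1: successors {w2}; p there: w2:F. ✗
w2: no successors, so Diamond p fails. ✗
w3: no successors, so Diamond p fails. ✗
— 1 world.
For Box p:
w0: successors {w0, w1}; p there: w0:F, w1:T. ✗
w1: successors {w2}; p there: w2:F. ✗
w2: no successors, so Box p holds vacuously. ✓
w3: no successors, so Box p holds vacuously. ✓
— 2 worlds.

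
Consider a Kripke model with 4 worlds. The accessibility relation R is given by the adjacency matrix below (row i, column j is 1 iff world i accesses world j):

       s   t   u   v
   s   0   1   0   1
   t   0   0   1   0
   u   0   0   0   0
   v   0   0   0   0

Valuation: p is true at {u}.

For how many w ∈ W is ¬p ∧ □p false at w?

2

s: ¬p is T, □p is F. ✗
t: ¬p is T, □p is T. ✓
u: ¬p is F, □p is T. ✗
v: ¬p is T, □p is T. ✓
Satisfying worlds: {t, v}.
So ¬p ∧ □p fails at the other 2 worlds.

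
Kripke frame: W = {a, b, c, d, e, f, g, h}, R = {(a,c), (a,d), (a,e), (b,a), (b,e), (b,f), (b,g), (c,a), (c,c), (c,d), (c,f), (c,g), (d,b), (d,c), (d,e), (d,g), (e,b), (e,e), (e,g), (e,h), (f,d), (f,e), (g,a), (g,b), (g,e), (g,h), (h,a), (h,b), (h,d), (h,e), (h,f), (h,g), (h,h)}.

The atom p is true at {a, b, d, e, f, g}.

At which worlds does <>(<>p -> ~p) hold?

{a, c, d, e, g, h}

a: successors {c, d, e}; <>p -> ~p there: c:T, d:F, e:F. ✓
b: successors {a, e, f, g}; <>p -> ~p there: a:F, e:F, f:F, g:F. ✗
c: successors {a, c, d, f, g}; <>p -> ~p there: a:F, c:T, d:F, f:F, g:F. ✓
d: successors {b, c, e, g}; <>p -> ~p there: b:F, c:T, e:F, g:F. ✓
e: successors {b, e, g, h}; <>p -> ~p there: b:F, e:F, g:F, h:T. ✓
f: successors {d, e}; <>p -> ~p there: d:F, e:F. ✗
g: successors {a, b, e, h}; <>p -> ~p there: a:F, b:F, e:F, h:T. ✓
h: successors {a, b, d, e, f, g, h}; <>p -> ~p there: a:F, b:F, d:F, e:F, f:F, g:F, h:T. ✓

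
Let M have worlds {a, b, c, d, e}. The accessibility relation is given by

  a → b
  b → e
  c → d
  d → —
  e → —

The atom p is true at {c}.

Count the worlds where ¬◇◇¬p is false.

a: ◇◇¬p is T. ✗
b: ◇◇¬p is F. ✓
c: ◇◇¬p is F. ✓
d: ◇◇¬p is F. ✓
e: ◇◇¬p is F. ✓
Satisfying worlds: {b, c, d, e}.
So ¬◇◇¬p fails at the other 1 world.

1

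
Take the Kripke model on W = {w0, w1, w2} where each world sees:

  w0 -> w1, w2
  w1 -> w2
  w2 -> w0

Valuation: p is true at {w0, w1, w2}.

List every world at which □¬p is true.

w0: successors {w1, w2}; ¬p there: w1:F, w2:F. ✗
w1: successors {w2}; ¬p there: w2:F. ✗
w2: successors {w0}; ¬p there: w0:F. ✗

∅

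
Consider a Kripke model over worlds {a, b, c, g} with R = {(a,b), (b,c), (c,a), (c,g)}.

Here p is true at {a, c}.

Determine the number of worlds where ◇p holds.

a: successors {b}; p there: b:F. ✗
b: successors {c}; p there: c:T. ✓
c: successors {a, g}; p there: a:T, g:F. ✓
g: no successors, so ◇p fails. ✗
Satisfying worlds: {b, c}.

2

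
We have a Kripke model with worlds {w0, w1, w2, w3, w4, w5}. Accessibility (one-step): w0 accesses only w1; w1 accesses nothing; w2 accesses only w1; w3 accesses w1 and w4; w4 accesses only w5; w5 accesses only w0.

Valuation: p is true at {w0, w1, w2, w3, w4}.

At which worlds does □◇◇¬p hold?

w0: successors {w1}; ◇◇¬p there: w1:F. ✗
w1: no successors, so □◇◇¬p holds vacuously. ✓
w2: successors {w1}; ◇◇¬p there: w1:F. ✗
w3: successors {w1, w4}; ◇◇¬p there: w1:F, w4:F. ✗
w4: successors {w5}; ◇◇¬p there: w5:F. ✗
w5: successors {w0}; ◇◇¬p there: w0:F. ✗

{w1}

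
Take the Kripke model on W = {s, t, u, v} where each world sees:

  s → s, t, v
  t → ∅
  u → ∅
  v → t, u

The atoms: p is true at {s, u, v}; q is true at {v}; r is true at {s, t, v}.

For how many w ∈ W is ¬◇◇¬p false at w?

s: ◇◇¬p is T. ✗
t: ◇◇¬p is F. ✓
u: ◇◇¬p is F. ✓
v: ◇◇¬p is F. ✓
Satisfying worlds: {t, u, v}.
So ¬◇◇¬p fails at the other 1 world.

1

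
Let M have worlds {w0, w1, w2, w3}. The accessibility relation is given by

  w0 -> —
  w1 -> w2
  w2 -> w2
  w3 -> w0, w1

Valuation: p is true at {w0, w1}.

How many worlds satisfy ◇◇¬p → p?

2

w0: ◇◇¬p is F, p is T. ✓
w1: ◇◇¬p is T, p is T. ✓
w2: ◇◇¬p is T, p is F. ✗
w3: ◇◇¬p is T, p is F. ✗
Satisfying worlds: {w0, w1}.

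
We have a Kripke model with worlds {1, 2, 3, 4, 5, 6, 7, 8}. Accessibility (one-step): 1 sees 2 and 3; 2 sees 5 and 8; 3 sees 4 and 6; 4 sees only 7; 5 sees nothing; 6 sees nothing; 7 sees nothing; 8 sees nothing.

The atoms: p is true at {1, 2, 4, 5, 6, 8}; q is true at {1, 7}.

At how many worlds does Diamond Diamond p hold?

1: successors {2, 3}; Diamond p there: 2:T, 3:T. ✓
2: successors {5, 8}; Diamond p there: 5:F, 8:F. ✗
3: successors {4, 6}; Diamond p there: 4:F, 6:F. ✗
4: successors {7}; Diamond p there: 7:F. ✗
5: no successors, so Diamond Diamond p fails. ✗
6: no successors, so Diamond Diamond p fails. ✗
7: no successors, so Diamond Diamond p fails. ✗
8: no successors, so Diamond Diamond p fails. ✗
Satisfying worlds: {1}.

1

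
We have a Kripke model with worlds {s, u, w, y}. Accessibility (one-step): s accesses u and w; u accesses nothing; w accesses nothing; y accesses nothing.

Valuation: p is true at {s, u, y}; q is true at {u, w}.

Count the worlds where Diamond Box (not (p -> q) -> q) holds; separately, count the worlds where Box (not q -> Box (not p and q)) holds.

For Diamond Box (not (p -> q) -> q):
s: successors {u, w}; Box (not (p -> q) -> q) there: u:T, w:T. ✓
u: no successors, so Diamond Box (not (p -> q) -> q) fails. ✗
w: no successors, so Diamond Box (not (p -> q) -> q) fails. ✗
y: no successors, so Diamond Box (not (p -> q) -> q) fails. ✗
— 1 world.
For Box (not q -> Box (not p and q)):
s: successors {u, w}; not q -> Box (not p and q) there: u:T, w:T. ✓
u: no successors, so Box (not q -> Box (not p and q)) holds vacuously. ✓
w: no successors, so Box (not q -> Box (not p and q)) holds vacuously. ✓
y: no successors, so Box (not q -> Box (not p and q)) holds vacuously. ✓
— 4 worlds.

1 and 4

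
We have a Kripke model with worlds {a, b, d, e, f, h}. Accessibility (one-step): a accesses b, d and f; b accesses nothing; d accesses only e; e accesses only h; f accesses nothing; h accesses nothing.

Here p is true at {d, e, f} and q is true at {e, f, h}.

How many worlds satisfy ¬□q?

a: □q is F. ✓
b: □q is T. ✗
d: □q is T. ✗
e: □q is T. ✗
f: □q is T. ✗
h: □q is T. ✗
Satisfying worlds: {a}.

1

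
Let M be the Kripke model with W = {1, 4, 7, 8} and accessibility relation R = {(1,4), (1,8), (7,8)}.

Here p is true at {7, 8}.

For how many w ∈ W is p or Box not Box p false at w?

1: p is F, Box not Box p is F. ✗
4: p is F, Box not Box p is T. ✓
7: p is T, Box not Box p is F. ✓
8: p is T, Box not Box p is T. ✓
Satisfying worlds: {4, 7, 8}.
So p or Box not Box p fails at the other 1 world.

1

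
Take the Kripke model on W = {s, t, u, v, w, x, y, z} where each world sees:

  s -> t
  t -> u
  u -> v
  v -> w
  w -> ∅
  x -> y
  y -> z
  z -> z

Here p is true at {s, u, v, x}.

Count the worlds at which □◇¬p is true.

s: successors {t}; ◇¬p there: t:F. ✗
t: successors {u}; ◇¬p there: u:F. ✗
u: successors {v}; ◇¬p there: v:T. ✓
v: successors {w}; ◇¬p there: w:F. ✗
w: no successors, so □◇¬p holds vacuously. ✓
x: successors {y}; ◇¬p there: y:T. ✓
y: successors {z}; ◇¬p there: z:T. ✓
z: successors {z}; ◇¬p there: z:T. ✓
Satisfying worlds: {u, w, x, y, z}.

5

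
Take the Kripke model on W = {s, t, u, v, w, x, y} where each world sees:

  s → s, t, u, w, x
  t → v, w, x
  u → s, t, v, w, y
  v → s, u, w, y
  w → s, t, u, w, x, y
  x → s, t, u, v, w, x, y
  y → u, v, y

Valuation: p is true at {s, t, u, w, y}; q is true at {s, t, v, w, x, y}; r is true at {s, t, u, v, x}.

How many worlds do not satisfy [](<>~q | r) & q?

s: [](<>~q | r) is T, q is T. ✓
t: [](<>~q | r) is T, q is T. ✓
u: [](<>~q | r) is T, q is F. ✗
v: [](<>~q | r) is T, q is T. ✓
w: [](<>~q | r) is T, q is T. ✓
x: [](<>~q | r) is T, q is T. ✓
y: [](<>~q | r) is T, q is T. ✓
Satisfying worlds: {s, t, v, w, x, y}.
So [](<>~q | r) & q fails at the other 1 world.

1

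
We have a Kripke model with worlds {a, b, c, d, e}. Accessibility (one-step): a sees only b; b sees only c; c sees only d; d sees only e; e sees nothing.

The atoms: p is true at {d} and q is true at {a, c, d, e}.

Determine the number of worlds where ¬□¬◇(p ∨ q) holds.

3

a: □¬◇(p ∨ q) is F. ✓
b: □¬◇(p ∨ q) is F. ✓
c: □¬◇(p ∨ q) is F. ✓
d: □¬◇(p ∨ q) is T. ✗
e: □¬◇(p ∨ q) is T. ✗
Satisfying worlds: {a, b, c}.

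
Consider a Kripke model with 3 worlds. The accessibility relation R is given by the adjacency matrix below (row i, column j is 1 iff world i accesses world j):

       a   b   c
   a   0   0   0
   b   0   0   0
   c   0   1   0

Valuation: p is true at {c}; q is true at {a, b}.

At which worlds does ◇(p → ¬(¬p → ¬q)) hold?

{c}

a: no successors, so ◇(p → ¬(¬p → ¬q)) fails. ✗
b: no successors, so ◇(p → ¬(¬p → ¬q)) fails. ✗
c: successors {b}; p → ¬(¬p → ¬q) there: b:T. ✓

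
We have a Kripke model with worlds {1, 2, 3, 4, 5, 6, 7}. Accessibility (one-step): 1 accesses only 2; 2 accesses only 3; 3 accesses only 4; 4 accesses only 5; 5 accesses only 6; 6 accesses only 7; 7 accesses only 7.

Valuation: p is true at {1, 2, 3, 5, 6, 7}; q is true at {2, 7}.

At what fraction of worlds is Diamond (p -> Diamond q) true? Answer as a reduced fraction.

1: successors {2}; p -> Diamond q there: 2:F. ✗
2: successors {3}; p -> Diamond q there: 3:F. ✗
3: successors {4}; p -> Diamond q there: 4:T. ✓
4: successors {5}; p -> Diamond q there: 5:F. ✗
5: successors {6}; p -> Diamond q there: 6:T. ✓
6: successors {7}; p -> Diamond q there: 7:T. ✓
7: successors {7}; p -> Diamond q there: 7:T. ✓
That's 4 of 7 worlds, so 4/7.

4/7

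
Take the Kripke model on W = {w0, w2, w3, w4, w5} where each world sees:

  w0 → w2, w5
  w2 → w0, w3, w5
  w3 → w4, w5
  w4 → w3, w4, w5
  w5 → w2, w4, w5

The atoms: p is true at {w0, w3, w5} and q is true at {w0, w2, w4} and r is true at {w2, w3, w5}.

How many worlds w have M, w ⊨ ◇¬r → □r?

1

w0: ◇¬r is F, □r is T. ✓
w2: ◇¬r is T, □r is F. ✗
w3: ◇¬r is T, □r is F. ✗
w4: ◇¬r is T, □r is F. ✗
w5: ◇¬r is T, □r is F. ✗
Satisfying worlds: {w0}.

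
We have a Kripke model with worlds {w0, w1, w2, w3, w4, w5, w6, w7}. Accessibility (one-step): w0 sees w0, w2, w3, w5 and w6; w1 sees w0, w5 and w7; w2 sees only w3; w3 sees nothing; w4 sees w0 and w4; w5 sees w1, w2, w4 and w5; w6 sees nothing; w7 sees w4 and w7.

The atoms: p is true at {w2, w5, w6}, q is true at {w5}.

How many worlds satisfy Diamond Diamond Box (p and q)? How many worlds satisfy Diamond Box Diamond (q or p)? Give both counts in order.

4 and 2

For Diamond Diamond Box (p and q):
w0: successors {w0, w2, w3, w5, w6}; Diamond Box (p and q) there: w0:T, w2:T, w3:F, w5:F, w6:F. ✓
w1: successors {w0, w5, w7}; Diamond Box (p and q) there: w0:T, w5:F, w7:F. ✓
w2: successors {w3}; Diamond Box (p and q) there: w3:F. ✗
w3: no successors, so Diamond Diamond Box (p and q) fails. ✗
w4: successors {w0, w4}; Diamond Box (p and q) there: w0:T, w4:F. ✓
w5: successors {w1, w2, w4, w5}; Diamond Box (p and q) there: w1:F, w2:T, w4:F, w5:F. ✓
w6: no successors, so Diamond Diamond Box (p and q) fails. ✗
w7: successors {w4, w7}; Diamond Box (p and q) there: w4:F, w7:F. ✗
— 4 worlds.
For Diamond Box Diamond (q or p):
w0: successors {w0, w2, w3, w5, w6}; Box Diamond (q or p) there: w0:F, w2:F, w3:T, w5:F, w6:T. ✓
w1: successors {w0, w5, w7}; Box Diamond (q or p) there: w0:F, w5:F, w7:F. ✗
w2: successors {w3}; Box Diamond (q or p) there: w3:T. ✓
w3: no successors, so Diamond Box Diamond (q or p) fails. ✗
w4: successors {w0, w4}; Box Diamond (q or p) there: w0:F, w4:F. ✗
w5: successors {w1, w2, w4, w5}; Box Diamond (q or p) there: w1:F, w2:F, w4:F, w5:F. ✗
w6: no successors, so Diamond Box Diamond (q or p) fails. ✗
w7: successors {w4, w7}; Box Diamond (q or p) there: w4:F, w7:F. ✗
— 2 worlds.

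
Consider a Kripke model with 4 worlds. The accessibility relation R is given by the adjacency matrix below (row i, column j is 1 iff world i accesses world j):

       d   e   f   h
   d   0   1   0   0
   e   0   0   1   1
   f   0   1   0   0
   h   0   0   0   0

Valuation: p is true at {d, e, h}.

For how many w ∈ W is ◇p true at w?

d: successors {e}; p there: e:T. ✓
e: successors {f, h}; p there: f:F, h:T. ✓
f: successors {e}; p there: e:T. ✓
h: no successors, so ◇p fails. ✗
Satisfying worlds: {d, e, f}.

3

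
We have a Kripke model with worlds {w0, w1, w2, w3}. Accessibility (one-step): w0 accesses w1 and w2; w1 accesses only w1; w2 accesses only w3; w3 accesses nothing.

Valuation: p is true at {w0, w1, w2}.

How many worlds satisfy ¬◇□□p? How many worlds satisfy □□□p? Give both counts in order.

For ¬◇□□p:
w0: ◇□□p is T. ✗
w1: ◇□□p is T. ✗
w2: ◇□□p is T. ✗
w3: ◇□□p is F. ✓
— 1 world.
For □□□p:
w0: successors {w1, w2}; □□p there: w1:T, w2:T. ✓
w1: successors {w1}; □□p there: w1:T. ✓
w2: successors {w3}; □□p there: w3:T. ✓
w3: no successors, so □□□p holds vacuously. ✓
— 4 worlds.

1 and 4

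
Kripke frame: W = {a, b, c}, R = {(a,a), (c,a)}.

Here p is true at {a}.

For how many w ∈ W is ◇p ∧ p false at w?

2

a: ◇p is T, p is T. ✓
b: ◇p is F, p is F. ✗
c: ◇p is T, p is F. ✗
Satisfying worlds: {a}.
So ◇p ∧ p fails at the other 2 worlds.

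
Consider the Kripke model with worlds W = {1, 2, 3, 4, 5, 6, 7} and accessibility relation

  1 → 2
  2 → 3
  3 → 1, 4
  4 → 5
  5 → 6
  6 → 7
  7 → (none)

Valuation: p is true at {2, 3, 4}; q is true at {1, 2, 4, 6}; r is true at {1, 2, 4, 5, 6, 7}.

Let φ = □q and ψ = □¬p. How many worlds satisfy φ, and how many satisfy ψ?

For □q:
1: successors {2}; q there: 2:T. ✓
2: successors {3}; q there: 3:F. ✗
3: successors {1, 4}; q there: 1:T, 4:T. ✓
4: successors {5}; q there: 5:F. ✗
5: successors {6}; q there: 6:T. ✓
6: successors {7}; q there: 7:F. ✗
7: no successors, so □q holds vacuously. ✓
— 4 worlds.
For □¬p:
1: successors {2}; ¬p there: 2:F. ✗
2: successors {3}; ¬p there: 3:F. ✗
3: successors {1, 4}; ¬p there: 1:T, 4:F. ✗
4: successors {5}; ¬p there: 5:T. ✓
5: successors {6}; ¬p there: 6:T. ✓
6: successors {7}; ¬p there: 7:T. ✓
7: no successors, so □¬p holds vacuously. ✓
— 4 worlds.

4 and 4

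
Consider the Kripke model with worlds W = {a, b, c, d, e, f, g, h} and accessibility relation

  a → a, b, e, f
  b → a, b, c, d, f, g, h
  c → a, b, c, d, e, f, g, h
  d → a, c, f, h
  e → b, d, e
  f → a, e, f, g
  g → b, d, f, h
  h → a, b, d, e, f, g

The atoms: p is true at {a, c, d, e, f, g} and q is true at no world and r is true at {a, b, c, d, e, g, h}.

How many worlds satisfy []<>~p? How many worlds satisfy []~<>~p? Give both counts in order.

For []<>~p:
a: successors {a, b, e, f}; <>~p there: a:T, b:T, e:T, f:F. ✗
b: successors {a, b, c, d, f, g, h}; <>~p there: a:T, b:T, c:T, d:T, f:F, g:T, h:T. ✗
c: successors {a, b, c, d, e, f, g, h}; <>~p there: a:T, b:T, c:T, d:T, e:T, f:F, g:T, h:T. ✗
d: successors {a, c, f, h}; <>~p there: a:T, c:T, f:F, h:T. ✗
e: successors {b, d, e}; <>~p there: b:T, d:T, e:T. ✓
f: successors {a, e, f, g}; <>~p there: a:T, e:T, f:F, g:T. ✗
g: successors {b, d, f, h}; <>~p there: b:T, d:T, f:F, h:T. ✗
h: successors {a, b, d, e, f, g}; <>~p there: a:T, b:T, d:T, e:T, f:F, g:T. ✗
— 1 world.
For []~<>~p:
a: successors {a, b, e, f}; ~<>~p there: a:F, b:F, e:F, f:T. ✗
b: successors {a, b, c, d, f, g, h}; ~<>~p there: a:F, b:F, c:F, d:F, f:T, g:F, h:F. ✗
c: successors {a, b, c, d, e, f, g, h}; ~<>~p there: a:F, b:F, c:F, d:F, e:F, f:T, g:F, h:F. ✗
d: successors {a, c, f, h}; ~<>~p there: a:F, c:F, f:T, h:F. ✗
e: successors {b, d, e}; ~<>~p there: b:F, d:F, e:F. ✗
f: successors {a, e, f, g}; ~<>~p there: a:F, e:F, f:T, g:F. ✗
g: successors {b, d, f, h}; ~<>~p there: b:F, d:F, f:T, h:F. ✗
h: successors {a, b, d, e, f, g}; ~<>~p there: a:F, b:F, d:F, e:F, f:T, g:F. ✗
— 0 worlds.

1 and 0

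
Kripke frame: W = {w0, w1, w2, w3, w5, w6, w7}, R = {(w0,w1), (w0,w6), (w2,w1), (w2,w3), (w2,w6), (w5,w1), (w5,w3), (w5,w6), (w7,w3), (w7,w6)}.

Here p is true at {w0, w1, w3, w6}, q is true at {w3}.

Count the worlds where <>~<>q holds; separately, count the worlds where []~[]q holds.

4 and 3

For <>~<>q:
w0: successors {w1, w6}; ~<>q there: w1:T, w6:T. ✓
w1: no successors, so <>~<>q fails. ✗
w2: successors {w1, w3, w6}; ~<>q there: w1:T, w3:T, w6:T. ✓
w3: no successors, so <>~<>q fails. ✗
w5: successors {w1, w3, w6}; ~<>q there: w1:T, w3:T, w6:T. ✓
w6: no successors, so <>~<>q fails. ✗
w7: successors {w3, w6}; ~<>q there: w3:T, w6:T. ✓
— 4 worlds.
For []~[]q:
w0: successors {w1, w6}; ~[]q there: w1:F, w6:F. ✗
w1: no successors, so []~[]q holds vacuously. ✓
w2: successors {w1, w3, w6}; ~[]q there: w1:F, w3:F, w6:F. ✗
w3: no successors, so []~[]q holds vacuously. ✓
w5: successors {w1, w3, w6}; ~[]q there: w1:F, w3:F, w6:F. ✗
w6: no successors, so []~[]q holds vacuously. ✓
w7: successors {w3, w6}; ~[]q there: w3:F, w6:F. ✗
— 3 worlds.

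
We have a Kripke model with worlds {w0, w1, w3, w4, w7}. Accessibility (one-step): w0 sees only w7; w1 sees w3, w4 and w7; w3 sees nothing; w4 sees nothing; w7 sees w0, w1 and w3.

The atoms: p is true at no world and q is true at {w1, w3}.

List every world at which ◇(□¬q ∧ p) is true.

∅

w0: successors {w7}; □¬q ∧ p there: w7:F. ✗
w1: successors {w3, w4, w7}; □¬q ∧ p there: w3:F, w4:F, w7:F. ✗
w3: no successors, so ◇(□¬q ∧ p) fails. ✗
w4: no successors, so ◇(□¬q ∧ p) fails. ✗
w7: successors {w0, w1, w3}; □¬q ∧ p there: w0:F, w1:F, w3:F. ✗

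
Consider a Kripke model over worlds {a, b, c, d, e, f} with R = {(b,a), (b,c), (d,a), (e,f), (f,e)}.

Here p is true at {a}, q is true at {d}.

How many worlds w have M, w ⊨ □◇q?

2

a: no successors, so □◇q holds vacuously. ✓
b: successors {a, c}; ◇q there: a:F, c:F. ✗
c: no successors, so □◇q holds vacuously. ✓
d: successors {a}; ◇q there: a:F. ✗
e: successors {f}; ◇q there: f:F. ✗
f: successors {e}; ◇q there: e:F. ✗
Satisfying worlds: {a, c}.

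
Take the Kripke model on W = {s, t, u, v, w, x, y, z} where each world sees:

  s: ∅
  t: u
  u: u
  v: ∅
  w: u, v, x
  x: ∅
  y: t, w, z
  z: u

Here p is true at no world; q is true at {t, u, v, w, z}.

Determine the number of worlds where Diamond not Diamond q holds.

s: no successors, so Diamond not Diamond q fails. ✗
t: successors {u}; not Diamond q there: u:F. ✗
u: successors {u}; not Diamond q there: u:F. ✗
v: no successors, so Diamond not Diamond q fails. ✗
w: successors {u, v, x}; not Diamond q there: u:F, v:T, x:T. ✓
x: no successors, so Diamond not Diamond q fails. ✗
y: successors {t, w, z}; not Diamond q there: t:F, w:F, z:F. ✗
z: successors {u}; not Diamond q there: u:F. ✗
Satisfying worlds: {w}.

1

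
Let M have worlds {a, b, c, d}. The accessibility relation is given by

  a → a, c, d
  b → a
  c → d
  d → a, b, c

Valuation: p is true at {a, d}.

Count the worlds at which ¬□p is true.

2

a: □p is F. ✓
b: □p is T. ✗
c: □p is T. ✗
d: □p is F. ✓
Satisfying worlds: {a, d}.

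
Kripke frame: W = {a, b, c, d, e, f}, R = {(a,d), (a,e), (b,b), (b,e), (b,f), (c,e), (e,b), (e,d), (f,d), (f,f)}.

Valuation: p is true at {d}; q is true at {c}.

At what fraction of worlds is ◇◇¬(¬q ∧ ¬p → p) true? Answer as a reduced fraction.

5/6

a: successors {d, e}; ◇¬(¬q ∧ ¬p → p) there: d:F, e:T. ✓
b: successors {b, e, f}; ◇¬(¬q ∧ ¬p → p) there: b:T, e:T, f:T. ✓
c: successors {e}; ◇¬(¬q ∧ ¬p → p) there: e:T. ✓
d: no successors, so ◇◇¬(¬q ∧ ¬p → p) fails. ✗
e: successors {b, d}; ◇¬(¬q ∧ ¬p → p) there: b:T, d:F. ✓
f: successors {d, f}; ◇¬(¬q ∧ ¬p → p) there: d:F, f:T. ✓
That's 5 of 6 worlds, so 5/6.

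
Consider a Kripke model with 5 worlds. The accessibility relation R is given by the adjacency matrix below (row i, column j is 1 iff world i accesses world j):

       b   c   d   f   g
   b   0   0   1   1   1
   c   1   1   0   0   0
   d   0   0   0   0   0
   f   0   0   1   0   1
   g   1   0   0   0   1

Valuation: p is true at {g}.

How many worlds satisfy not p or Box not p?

b: not p is T, Box not p is F. ✓
c: not p is T, Box not p is T. ✓
d: not p is T, Box not p is T. ✓
f: not p is T, Box not p is F. ✓
g: not p is F, Box not p is F. ✗
Satisfying worlds: {b, c, d, f}.

4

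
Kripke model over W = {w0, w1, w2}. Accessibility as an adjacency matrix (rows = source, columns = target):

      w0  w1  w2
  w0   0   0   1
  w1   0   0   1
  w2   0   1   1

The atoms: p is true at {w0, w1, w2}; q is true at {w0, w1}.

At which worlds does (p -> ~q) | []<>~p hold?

w0: p -> ~q is F, []<>~p is F. ✗
w1: p -> ~q is F, []<>~p is F. ✗
w2: p -> ~q is T, []<>~p is F. ✓

{w2}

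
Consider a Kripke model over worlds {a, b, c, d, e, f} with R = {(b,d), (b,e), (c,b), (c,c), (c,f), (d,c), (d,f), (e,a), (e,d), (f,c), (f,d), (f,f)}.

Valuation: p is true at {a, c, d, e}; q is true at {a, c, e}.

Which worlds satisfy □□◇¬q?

a: no successors, so □□◇¬q holds vacuously. ✓
b: successors {d, e}; □◇¬q there: d:T, e:F. ✗
c: successors {b, c, f}; □◇¬q there: b:T, c:T, f:T. ✓
d: successors {c, f}; □◇¬q there: c:T, f:T. ✓
e: successors {a, d}; □◇¬q there: a:T, d:T. ✓
f: successors {c, d, f}; □◇¬q there: c:T, d:T, f:T. ✓

{a, c, d, e, f}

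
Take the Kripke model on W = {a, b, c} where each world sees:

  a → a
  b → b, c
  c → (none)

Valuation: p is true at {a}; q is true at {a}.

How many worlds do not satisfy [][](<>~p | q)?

a: successors {a}; [](<>~p | q) there: a:T. ✓
b: successors {b, c}; [](<>~p | q) there: b:F, c:T. ✗
c: no successors, so [][](<>~p | q) holds vacuously. ✓
Satisfying worlds: {a, c}.
So [][](<>~p | q) fails at the other 1 world.

1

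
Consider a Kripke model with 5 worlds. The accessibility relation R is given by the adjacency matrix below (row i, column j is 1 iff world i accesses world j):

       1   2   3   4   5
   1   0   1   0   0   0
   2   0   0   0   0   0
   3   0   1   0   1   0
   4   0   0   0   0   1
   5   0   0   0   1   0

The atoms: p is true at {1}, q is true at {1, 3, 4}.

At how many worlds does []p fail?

1: successors {2}; p there: 2:F. ✗
2: no successors, so []p holds vacuously. ✓
3: successors {2, 4}; p there: 2:F, 4:F. ✗
4: successors {5}; p there: 5:F. ✗
5: successors {4}; p there: 4:F. ✗
Satisfying worlds: {2}.
So []p fails at the other 4 worlds.

4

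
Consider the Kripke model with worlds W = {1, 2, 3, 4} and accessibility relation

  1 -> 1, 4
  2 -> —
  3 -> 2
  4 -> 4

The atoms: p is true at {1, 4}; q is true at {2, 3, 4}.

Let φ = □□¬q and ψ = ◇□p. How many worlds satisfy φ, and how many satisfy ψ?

2 and 3

For □□¬q:
1: successors {1, 4}; □¬q there: 1:F, 4:F. ✗
2: no successors, so □□¬q holds vacuously. ✓
3: successors {2}; □¬q there: 2:T. ✓
4: successors {4}; □¬q there: 4:F. ✗
— 2 worlds.
For ◇□p:
1: successors {1, 4}; □p there: 1:T, 4:T. ✓
2: no successors, so ◇□p fails. ✗
3: successors {2}; □p there: 2:T. ✓
4: successors {4}; □p there: 4:T. ✓
— 3 worlds.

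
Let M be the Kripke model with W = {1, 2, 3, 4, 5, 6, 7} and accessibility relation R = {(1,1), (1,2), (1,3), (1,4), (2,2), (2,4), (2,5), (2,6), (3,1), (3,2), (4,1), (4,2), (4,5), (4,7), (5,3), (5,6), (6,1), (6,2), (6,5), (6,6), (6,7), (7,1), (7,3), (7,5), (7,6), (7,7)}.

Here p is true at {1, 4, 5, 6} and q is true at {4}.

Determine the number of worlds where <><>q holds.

1: successors {1, 2, 3, 4}; <>q there: 1:T, 2:T, 3:F, 4:F. ✓
2: successors {2, 4, 5, 6}; <>q there: 2:T, 4:F, 5:F, 6:F. ✓
3: successors {1, 2}; <>q there: 1:T, 2:T. ✓
4: successors {1, 2, 5, 7}; <>q there: 1:T, 2:T, 5:F, 7:F. ✓
5: successors {3, 6}; <>q there: 3:F, 6:F. ✗
6: successors {1, 2, 5, 6, 7}; <>q there: 1:T, 2:T, 5:F, 6:F, 7:F. ✓
7: successors {1, 3, 5, 6, 7}; <>q there: 1:T, 3:F, 5:F, 6:F, 7:F. ✓
Satisfying worlds: {1, 2, 3, 4, 6, 7}.

6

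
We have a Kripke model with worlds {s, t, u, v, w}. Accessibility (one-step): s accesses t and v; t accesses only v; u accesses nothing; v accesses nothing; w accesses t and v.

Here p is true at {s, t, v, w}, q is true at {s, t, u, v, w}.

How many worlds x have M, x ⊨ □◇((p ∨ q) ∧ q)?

2

s: successors {t, v}; ◇((p ∨ q) ∧ q) there: t:T, v:F. ✗
t: successors {v}; ◇((p ∨ q) ∧ q) there: v:F. ✗
u: no successors, so □◇((p ∨ q) ∧ q) holds vacuously. ✓
v: no successors, so □◇((p ∨ q) ∧ q) holds vacuously. ✓
w: successors {t, v}; ◇((p ∨ q) ∧ q) there: t:T, v:F. ✗
Satisfying worlds: {u, v}.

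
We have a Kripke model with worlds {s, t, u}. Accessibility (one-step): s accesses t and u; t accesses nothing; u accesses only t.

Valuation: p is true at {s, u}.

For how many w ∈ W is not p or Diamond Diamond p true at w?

s: not p is F, Diamond Diamond p is F. ✗
t: not p is T, Diamond Diamond p is F. ✓
u: not p is F, Diamond Diamond p is F. ✗
Satisfying worlds: {t}.

1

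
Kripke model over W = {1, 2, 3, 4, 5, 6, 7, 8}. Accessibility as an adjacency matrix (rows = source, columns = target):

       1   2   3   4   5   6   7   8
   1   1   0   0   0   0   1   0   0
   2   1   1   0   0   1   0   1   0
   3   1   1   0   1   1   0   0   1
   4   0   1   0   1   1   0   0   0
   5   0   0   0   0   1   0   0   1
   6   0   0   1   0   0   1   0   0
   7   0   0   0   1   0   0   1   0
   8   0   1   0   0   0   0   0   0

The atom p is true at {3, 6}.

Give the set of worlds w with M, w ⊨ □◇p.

{1}

1: successors {1, 6}; ◇p there: 1:T, 6:T. ✓
2: successors {1, 2, 5, 7}; ◇p there: 1:T, 2:F, 5:F, 7:F. ✗
3: successors {1, 2, 4, 5, 8}; ◇p there: 1:T, 2:F, 4:F, 5:F, 8:F. ✗
4: successors {2, 4, 5}; ◇p there: 2:F, 4:F, 5:F. ✗
5: successors {5, 8}; ◇p there: 5:F, 8:F. ✗
6: successors {3, 6}; ◇p there: 3:F, 6:T. ✗
7: successors {4, 7}; ◇p there: 4:F, 7:F. ✗
8: successors {2}; ◇p there: 2:F. ✗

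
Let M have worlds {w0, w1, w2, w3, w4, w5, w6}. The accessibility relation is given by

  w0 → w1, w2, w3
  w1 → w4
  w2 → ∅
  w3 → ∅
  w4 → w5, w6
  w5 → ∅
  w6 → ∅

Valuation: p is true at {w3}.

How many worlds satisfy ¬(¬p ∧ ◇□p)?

w0: ¬p ∧ ◇□p is T. ✗
w1: ¬p ∧ ◇□p is F. ✓
w2: ¬p ∧ ◇□p is F. ✓
w3: ¬p ∧ ◇□p is F. ✓
w4: ¬p ∧ ◇□p is T. ✗
w5: ¬p ∧ ◇□p is F. ✓
w6: ¬p ∧ ◇□p is F. ✓
Satisfying worlds: {w1, w2, w3, w5, w6}.

5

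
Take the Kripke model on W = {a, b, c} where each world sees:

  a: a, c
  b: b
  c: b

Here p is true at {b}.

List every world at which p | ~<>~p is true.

{b, c}

a: p is F, ~<>~p is F. ✗
b: p is T, ~<>~p is T. ✓
c: p is F, ~<>~p is T. ✓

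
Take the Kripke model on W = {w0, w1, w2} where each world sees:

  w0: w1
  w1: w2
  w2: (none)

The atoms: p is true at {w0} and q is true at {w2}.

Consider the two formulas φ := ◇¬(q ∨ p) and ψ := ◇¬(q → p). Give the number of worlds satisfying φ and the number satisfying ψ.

For ◇¬(q ∨ p):
w0: successors {w1}; ¬(q ∨ p) there: w1:T. ✓
w1: successors {w2}; ¬(q ∨ p) there: w2:F. ✗
w2: no successors, so ◇¬(q ∨ p) fails. ✗
— 1 world.
For ◇¬(q → p):
w0: successors {w1}; ¬(q → p) there: w1:F. ✗
w1: successors {w2}; ¬(q → p) there: w2:T. ✓
w2: no successors, so ◇¬(q → p) fails. ✗
— 1 world.

1 and 1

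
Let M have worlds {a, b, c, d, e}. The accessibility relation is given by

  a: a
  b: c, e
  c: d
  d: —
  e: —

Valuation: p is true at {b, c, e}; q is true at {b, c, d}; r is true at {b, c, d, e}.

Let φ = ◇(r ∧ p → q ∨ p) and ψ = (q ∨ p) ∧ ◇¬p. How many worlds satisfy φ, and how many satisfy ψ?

3 and 1

For ◇(r ∧ p → q ∨ p):
a: successors {a}; r ∧ p → q ∨ p there: a:T. ✓
b: successors {c, e}; r ∧ p → q ∨ p there: c:T, e:T. ✓
c: successors {d}; r ∧ p → q ∨ p there: d:T. ✓
d: no successors, so ◇(r ∧ p → q ∨ p) fails. ✗
e: no successors, so ◇(r ∧ p → q ∨ p) fails. ✗
— 3 worlds.
For (q ∨ p) ∧ ◇¬p:
a: q ∨ p is F, ◇¬p is T. ✗
b: q ∨ p is T, ◇¬p is F. ✗
c: q ∨ p is T, ◇¬p is T. ✓
d: q ∨ p is T, ◇¬p is F. ✗
e: q ∨ p is T, ◇¬p is F. ✗
— 1 world.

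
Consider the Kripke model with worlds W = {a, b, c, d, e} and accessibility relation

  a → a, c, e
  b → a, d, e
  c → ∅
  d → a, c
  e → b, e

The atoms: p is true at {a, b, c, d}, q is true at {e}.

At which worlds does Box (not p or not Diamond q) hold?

a: successors {a, c, e}; not p or not Diamond q there: a:F, c:T, e:T. ✗
b: successors {a, d, e}; not p or not Diamond q there: a:F, d:T, e:T. ✗
c: no successors, so Box (not p or not Diamond q) holds vacuously. ✓
d: successors {a, c}; not p or not Diamond q there: a:F, c:T. ✗
e: successors {b, e}; not p or not Diamond q there: b:F, e:T. ✗

{c}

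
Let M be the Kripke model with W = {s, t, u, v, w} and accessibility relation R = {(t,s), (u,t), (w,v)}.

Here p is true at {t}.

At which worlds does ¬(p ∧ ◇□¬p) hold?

{s, u, v, w}

s: p ∧ ◇□¬p is F. ✓
t: p ∧ ◇□¬p is T. ✗
u: p ∧ ◇□¬p is F. ✓
v: p ∧ ◇□¬p is F. ✓
w: p ∧ ◇□¬p is F. ✓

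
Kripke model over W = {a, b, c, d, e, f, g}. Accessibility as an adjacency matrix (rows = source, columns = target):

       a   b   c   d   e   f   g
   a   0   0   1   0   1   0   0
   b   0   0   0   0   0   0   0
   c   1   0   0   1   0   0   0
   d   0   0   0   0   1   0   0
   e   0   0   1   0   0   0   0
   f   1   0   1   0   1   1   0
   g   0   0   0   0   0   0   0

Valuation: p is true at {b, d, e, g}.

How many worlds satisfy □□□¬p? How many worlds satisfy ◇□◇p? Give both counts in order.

For □□□¬p:
a: successors {c, e}; □□¬p there: c:F, e:F. ✗
b: no successors, so □□□¬p holds vacuously. ✓
c: successors {a, d}; □□¬p there: a:F, d:T. ✗
d: successors {e}; □□¬p there: e:F. ✗
e: successors {c}; □□¬p there: c:F. ✗
f: successors {a, c, e, f}; □□¬p there: a:F, c:F, e:F, f:F. ✗
g: no successors, so □□□¬p holds vacuously. ✓
— 2 worlds.
For ◇□◇p:
a: successors {c, e}; □◇p there: c:T, e:T. ✓
b: no successors, so ◇□◇p fails. ✗
c: successors {a, d}; □◇p there: a:F, d:F. ✗
d: successors {e}; □◇p there: e:T. ✓
e: successors {c}; □◇p there: c:T. ✓
f: successors {a, c, e, f}; □◇p there: a:F, c:T, e:T, f:F. ✓
g: no successors, so ◇□◇p fails. ✗
— 4 worlds.

2 and 4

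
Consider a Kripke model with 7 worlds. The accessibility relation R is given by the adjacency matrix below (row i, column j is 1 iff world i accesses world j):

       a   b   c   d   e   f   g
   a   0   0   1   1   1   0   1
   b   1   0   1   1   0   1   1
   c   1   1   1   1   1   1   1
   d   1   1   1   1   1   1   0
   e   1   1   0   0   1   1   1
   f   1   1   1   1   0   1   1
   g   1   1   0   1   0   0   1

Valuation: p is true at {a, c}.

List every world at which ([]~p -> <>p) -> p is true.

a: []~p -> <>p is T, p is T. ✓
b: []~p -> <>p is T, p is F. ✗
c: []~p -> <>p is T, p is T. ✓
d: []~p -> <>p is T, p is F. ✗
e: []~p -> <>p is T, p is F. ✗
f: []~p -> <>p is T, p is F. ✗
g: []~p -> <>p is T, p is F. ✗

{a, c}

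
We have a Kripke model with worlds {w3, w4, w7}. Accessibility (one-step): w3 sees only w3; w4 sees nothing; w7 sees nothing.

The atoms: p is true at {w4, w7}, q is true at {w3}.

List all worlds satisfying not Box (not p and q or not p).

∅

w3: Box (not p and q or not p) is T. ✗
w4: Box (not p and q or not p) is T. ✗
w7: Box (not p and q or not p) is T. ✗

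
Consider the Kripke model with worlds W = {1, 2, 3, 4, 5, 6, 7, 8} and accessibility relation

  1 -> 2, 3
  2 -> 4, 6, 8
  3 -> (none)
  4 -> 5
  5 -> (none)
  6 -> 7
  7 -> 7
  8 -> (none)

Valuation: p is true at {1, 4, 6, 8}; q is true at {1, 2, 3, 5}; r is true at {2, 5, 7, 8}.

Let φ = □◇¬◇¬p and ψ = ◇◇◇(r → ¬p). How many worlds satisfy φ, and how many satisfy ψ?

3 and 4

For □◇¬◇¬p:
1: successors {2, 3}; ◇¬◇¬p there: 2:T, 3:F. ✗
2: successors {4, 6, 8}; ◇¬◇¬p there: 4:T, 6:F, 8:F. ✗
3: no successors, so □◇¬◇¬p holds vacuously. ✓
4: successors {5}; ◇¬◇¬p there: 5:F. ✗
5: no successors, so □◇¬◇¬p holds vacuously. ✓
6: successors {7}; ◇¬◇¬p there: 7:F. ✗
7: successors {7}; ◇¬◇¬p there: 7:F. ✗
8: no successors, so □◇¬◇¬p holds vacuously. ✓
— 3 worlds.
For ◇◇◇(r → ¬p):
1: successors {2, 3}; ◇◇(r → ¬p) there: 2:T, 3:F. ✓
2: successors {4, 6, 8}; ◇◇(r → ¬p) there: 4:F, 6:T, 8:F. ✓
3: no successors, so ◇◇◇(r → ¬p) fails. ✗
4: successors {5}; ◇◇(r → ¬p) there: 5:F. ✗
5: no successors, so ◇◇◇(r → ¬p) fails. ✗
6: successors {7}; ◇◇(r → ¬p) there: 7:T. ✓
7: successors {7}; ◇◇(r → ¬p) there: 7:T. ✓
8: no successors, so ◇◇◇(r → ¬p) fails. ✗
— 4 worlds.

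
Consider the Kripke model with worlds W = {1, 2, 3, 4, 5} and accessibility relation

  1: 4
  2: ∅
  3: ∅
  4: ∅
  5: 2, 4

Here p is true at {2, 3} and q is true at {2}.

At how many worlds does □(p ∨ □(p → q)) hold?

1: successors {4}; p ∨ □(p → q) there: 4:T. ✓
2: no successors, so □(p ∨ □(p → q)) holds vacuously. ✓
3: no successors, so □(p ∨ □(p → q)) holds vacuously. ✓
4: no successors, so □(p ∨ □(p → q)) holds vacuously. ✓
5: successors {2, 4}; p ∨ □(p → q) there: 2:T, 4:T. ✓
Satisfying worlds: {1, 2, 3, 4, 5}.

5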